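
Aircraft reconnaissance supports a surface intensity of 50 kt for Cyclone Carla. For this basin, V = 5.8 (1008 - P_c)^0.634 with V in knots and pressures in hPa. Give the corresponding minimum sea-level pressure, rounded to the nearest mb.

ΔP = (V / 5.8)^(1/0.634) = (50/5.8)^1.577.
50/5.8 = 8.621; 8.621^1.577 ≈ 29.90 mb.
P_c = 1008 − 29.90 = 978.10 ≈ 978 mb.

978 mb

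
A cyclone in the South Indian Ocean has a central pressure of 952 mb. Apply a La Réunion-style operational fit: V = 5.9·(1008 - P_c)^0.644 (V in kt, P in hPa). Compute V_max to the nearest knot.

ΔP = 1008 − 952 = 56 mb.
56^0.644 ≈ 13.361.
V ≈ 5.9 × 13.361 ≈ 78.8 kt.

79 kt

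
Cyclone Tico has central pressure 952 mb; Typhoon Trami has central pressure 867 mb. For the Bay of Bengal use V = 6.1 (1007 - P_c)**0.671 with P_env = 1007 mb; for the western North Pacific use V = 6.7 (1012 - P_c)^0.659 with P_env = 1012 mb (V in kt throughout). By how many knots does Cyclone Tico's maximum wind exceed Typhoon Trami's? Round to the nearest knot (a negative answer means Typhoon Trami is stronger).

-88 kt

Cyclone Tico: ΔP = 55; V ≈ 6.1 × 55^0.671 ≈ 89.77 kt.
Typhoon Trami: ΔP = 145; V ≈ 6.7 × 145^0.659 ≈ 178.00 kt.
Difference ≈ 89.77 − 178.00 = -88.23 → -88 kt.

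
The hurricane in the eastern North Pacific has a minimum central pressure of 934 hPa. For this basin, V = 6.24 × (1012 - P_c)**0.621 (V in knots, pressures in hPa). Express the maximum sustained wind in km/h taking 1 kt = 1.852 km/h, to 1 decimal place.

ΔP = 1012 − 934 = 78 hPa.
V ≈ 6.24 × 78^0.621 = 6.24 × 14.962 ≈ 93.363 kt.
93.363 × 1.852 ≈ 172.91 km/h → 172.9 km/h.

172.9 km/h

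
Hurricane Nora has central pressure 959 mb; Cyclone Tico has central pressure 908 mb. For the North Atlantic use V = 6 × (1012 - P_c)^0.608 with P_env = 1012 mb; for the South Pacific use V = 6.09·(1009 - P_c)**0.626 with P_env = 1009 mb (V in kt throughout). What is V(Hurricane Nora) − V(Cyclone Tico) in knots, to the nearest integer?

-42 kt

Hurricane Nora: ΔP = 53; V ≈ 6 × 53^0.608 ≈ 67.07 kt.
Cyclone Tico: ΔP = 101; V ≈ 6.09 × 101^0.626 ≈ 109.48 kt.
Difference ≈ 67.07 − 109.48 = -42.41 → -42 kt.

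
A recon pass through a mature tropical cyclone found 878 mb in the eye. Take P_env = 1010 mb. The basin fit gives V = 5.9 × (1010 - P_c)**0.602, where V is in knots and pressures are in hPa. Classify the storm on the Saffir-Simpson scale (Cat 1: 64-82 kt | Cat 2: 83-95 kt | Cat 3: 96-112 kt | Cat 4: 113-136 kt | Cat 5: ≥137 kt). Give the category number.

3

ΔP = 1010 − 878 = 132 mb.
V ≈ 5.9 × 132^0.602 = 5.9 × 18.91 ≈ 112 kt.
112 kt falls in the Category 3 band.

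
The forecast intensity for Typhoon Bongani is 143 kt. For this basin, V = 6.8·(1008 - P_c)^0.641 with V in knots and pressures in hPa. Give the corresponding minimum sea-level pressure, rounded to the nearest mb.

892 mb

ΔP = (V / 6.8)^(1/0.641) = (143/6.8)^1.560.
143/6.8 = 21.029; 21.029^1.560 ≈ 115.80 mb.
P_c = 1008 − 115.80 = 892.20 ≈ 892 mb.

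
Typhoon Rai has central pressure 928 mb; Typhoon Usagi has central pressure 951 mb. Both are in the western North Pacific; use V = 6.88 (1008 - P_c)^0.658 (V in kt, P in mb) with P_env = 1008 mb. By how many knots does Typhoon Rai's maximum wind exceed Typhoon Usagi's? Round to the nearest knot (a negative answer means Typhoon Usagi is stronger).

Typhoon Rai: ΔP = 80; V ≈ 6.88 × 80^0.658 ≈ 122.98 kt.
Typhoon Usagi: ΔP = 57; V ≈ 6.88 × 57^0.658 ≈ 98.39 kt.
Difference ≈ 122.98 − 98.39 = 24.59 → 25 kt.

25 kt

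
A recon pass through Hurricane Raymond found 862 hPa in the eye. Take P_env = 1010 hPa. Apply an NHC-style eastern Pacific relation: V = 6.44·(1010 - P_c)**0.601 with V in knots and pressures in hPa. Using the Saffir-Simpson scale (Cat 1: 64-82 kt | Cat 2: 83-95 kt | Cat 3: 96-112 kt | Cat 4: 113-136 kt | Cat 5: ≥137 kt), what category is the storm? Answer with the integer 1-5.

ΔP = 1010 − 862 = 148 hPa.
V ≈ 6.44 × 148^0.601 = 6.44 × 20.15 ≈ 130 kt.
130 kt falls in the Category 4 band.

4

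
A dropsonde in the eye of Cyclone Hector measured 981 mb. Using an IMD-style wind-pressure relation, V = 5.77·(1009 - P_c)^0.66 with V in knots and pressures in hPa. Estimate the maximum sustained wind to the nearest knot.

52 kt

ΔP = 1009 − 981 = 28 mb.
28^0.66 ≈ 9.018.
V ≈ 5.77 × 9.018 ≈ 52.0 kt.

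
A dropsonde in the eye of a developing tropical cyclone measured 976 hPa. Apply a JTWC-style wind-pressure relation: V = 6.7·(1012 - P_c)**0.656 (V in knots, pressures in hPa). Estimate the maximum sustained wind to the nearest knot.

ΔP = 1012 − 976 = 36 hPa.
36^0.656 ≈ 10.494.
V ≈ 6.7 × 10.494 ≈ 70.3 kt.

70 kt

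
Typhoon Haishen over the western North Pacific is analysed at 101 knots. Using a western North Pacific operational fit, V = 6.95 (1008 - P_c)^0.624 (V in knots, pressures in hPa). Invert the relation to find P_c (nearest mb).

935 mb

ΔP = (V / 6.95)^(1/0.624) = (101/6.95)^1.603.
101/6.95 = 14.532; 14.532^1.603 ≈ 72.90 mb.
P_c = 1008 − 72.90 = 935.10 ≈ 935 mb.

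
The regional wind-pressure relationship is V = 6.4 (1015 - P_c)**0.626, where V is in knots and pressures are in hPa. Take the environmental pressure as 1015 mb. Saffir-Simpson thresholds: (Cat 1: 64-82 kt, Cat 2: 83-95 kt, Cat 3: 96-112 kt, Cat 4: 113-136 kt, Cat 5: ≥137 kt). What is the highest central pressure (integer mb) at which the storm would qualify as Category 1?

975 mb

Category 1 begins at V = 64 kt.
Required ΔP = (64/6.4)^(1/0.626) = 10.000^1.597 ≈ 39.58 mb.
P_c ≤ 1015 − 39.58 = 975.42, so the highest integer P_c is 975 mb.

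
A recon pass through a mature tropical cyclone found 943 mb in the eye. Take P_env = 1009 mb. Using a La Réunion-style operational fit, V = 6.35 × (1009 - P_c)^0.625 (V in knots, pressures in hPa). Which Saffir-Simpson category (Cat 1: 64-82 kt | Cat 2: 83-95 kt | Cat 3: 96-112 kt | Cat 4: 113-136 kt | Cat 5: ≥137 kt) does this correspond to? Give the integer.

2

ΔP = 1009 − 943 = 66 mb.
V ≈ 6.35 × 66^0.625 = 6.35 × 13.72 ≈ 87 kt.
87 kt falls in the Category 2 band.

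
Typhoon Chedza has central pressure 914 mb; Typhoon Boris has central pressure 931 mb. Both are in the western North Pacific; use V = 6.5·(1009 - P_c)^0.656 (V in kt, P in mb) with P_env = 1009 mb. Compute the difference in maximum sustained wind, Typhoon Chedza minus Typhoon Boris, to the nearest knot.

16 kt

Typhoon Chedza: ΔP = 95; V ≈ 6.5 × 95^0.656 ≈ 128.91 kt.
Typhoon Boris: ΔP = 78; V ≈ 6.5 × 78^0.656 ≈ 113.27 kt.
Difference ≈ 128.91 − 113.27 = 15.64 → 16 kt.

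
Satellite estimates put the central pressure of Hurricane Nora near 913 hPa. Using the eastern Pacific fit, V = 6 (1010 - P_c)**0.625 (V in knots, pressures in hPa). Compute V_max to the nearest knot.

ΔP = 1010 − 913 = 97 hPa.
97^0.625 ≈ 17.447.
V ≈ 6 × 17.447 ≈ 104.7 kt.

105 kt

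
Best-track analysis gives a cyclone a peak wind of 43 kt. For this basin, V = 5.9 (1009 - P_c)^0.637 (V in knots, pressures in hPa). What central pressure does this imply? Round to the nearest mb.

ΔP = (V / 5.9)^(1/0.637) = (43/5.9)^1.570.
43/5.9 = 7.288; 7.288^1.570 ≈ 22.60 mb.
P_c = 1009 − 22.60 = 986.40 ≈ 986 mb.

986 mb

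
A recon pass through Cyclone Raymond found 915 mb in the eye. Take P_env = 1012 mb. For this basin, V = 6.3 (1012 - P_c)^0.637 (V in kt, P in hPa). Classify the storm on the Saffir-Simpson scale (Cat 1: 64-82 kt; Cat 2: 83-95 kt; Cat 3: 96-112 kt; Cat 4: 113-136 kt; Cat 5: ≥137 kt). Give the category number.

4

ΔP = 1012 − 915 = 97 mb.
V ≈ 6.3 × 97^0.637 = 6.3 × 18.43 ≈ 116 kt.
116 kt falls in the Category 4 band.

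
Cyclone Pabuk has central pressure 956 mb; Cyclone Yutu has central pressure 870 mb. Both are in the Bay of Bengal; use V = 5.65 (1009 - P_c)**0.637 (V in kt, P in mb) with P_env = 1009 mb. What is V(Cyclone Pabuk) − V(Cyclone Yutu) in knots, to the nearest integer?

Cyclone Pabuk: ΔP = 53; V ≈ 5.65 × 53^0.637 ≈ 70.86 kt.
Cyclone Yutu: ΔP = 139; V ≈ 5.65 × 139^0.637 ≈ 130.96 kt.
Difference ≈ 70.86 − 130.96 = -60.10 → -60 kt.

-60 kt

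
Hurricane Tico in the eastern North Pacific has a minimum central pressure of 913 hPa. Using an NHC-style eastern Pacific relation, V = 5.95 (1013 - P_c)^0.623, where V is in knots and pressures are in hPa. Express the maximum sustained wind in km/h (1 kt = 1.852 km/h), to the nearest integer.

194 km/h

ΔP = 1013 − 913 = 100 hPa.
V ≈ 5.95 × 100^0.623 = 5.95 × 17.620 ≈ 104.838 kt.
104.838 × 1.852 ≈ 194.16 km/h → 194 km/h.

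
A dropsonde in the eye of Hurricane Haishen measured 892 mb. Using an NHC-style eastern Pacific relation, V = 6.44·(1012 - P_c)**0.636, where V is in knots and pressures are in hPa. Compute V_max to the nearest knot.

135 kt

ΔP = 1012 − 892 = 120 mb.
120^0.636 ≈ 21.007.
V ≈ 6.44 × 21.007 ≈ 135.3 kt.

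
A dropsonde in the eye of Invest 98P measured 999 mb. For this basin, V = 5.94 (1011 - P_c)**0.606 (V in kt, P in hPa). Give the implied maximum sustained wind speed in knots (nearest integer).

27 kt

ΔP = 1011 − 999 = 12 mb.
12^0.606 ≈ 4.508.
V ≈ 5.94 × 4.508 ≈ 26.8 kt.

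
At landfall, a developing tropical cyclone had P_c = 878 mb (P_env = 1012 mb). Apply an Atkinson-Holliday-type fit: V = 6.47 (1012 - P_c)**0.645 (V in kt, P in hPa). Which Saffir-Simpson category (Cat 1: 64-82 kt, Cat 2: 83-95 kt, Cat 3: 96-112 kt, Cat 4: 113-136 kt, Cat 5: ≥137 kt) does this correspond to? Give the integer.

5

ΔP = 1012 − 878 = 134 mb.
V ≈ 6.47 × 134^0.645 = 6.47 × 23.55 ≈ 152 kt.
152 kt falls in the Category 5 band.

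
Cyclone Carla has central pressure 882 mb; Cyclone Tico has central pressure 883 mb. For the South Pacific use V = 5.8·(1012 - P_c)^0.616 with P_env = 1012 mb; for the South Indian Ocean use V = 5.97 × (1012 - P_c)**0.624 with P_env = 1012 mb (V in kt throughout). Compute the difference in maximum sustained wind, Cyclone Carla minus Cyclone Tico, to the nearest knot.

Cyclone Carla: ΔP = 130; V ≈ 5.8 × 130^0.616 ≈ 116.31 kt.
Cyclone Tico: ΔP = 129; V ≈ 5.97 × 129^0.624 ≈ 123.87 kt.
Difference ≈ 116.31 − 123.87 = -7.56 → -8 kt.

-8 kt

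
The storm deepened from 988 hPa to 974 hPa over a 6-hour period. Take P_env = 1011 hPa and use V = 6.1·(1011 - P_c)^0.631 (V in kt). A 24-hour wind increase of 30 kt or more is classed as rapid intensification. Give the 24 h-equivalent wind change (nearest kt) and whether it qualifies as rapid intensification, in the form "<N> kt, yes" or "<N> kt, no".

V₁: ΔP = 23, V ≈ 6.1 × 23^0.631 ≈ 44.11 kt.
V₂: ΔP = 37, V ≈ 6.1 × 37^0.631 ≈ 59.55 kt.
ΔV over 6 h = 15.44 kt → 24 h equivalent = 15.44 × 24/6 ≈ 61.76 kt.
62 kt ≥ 30 kt ⇒ rapid intensification.

62 kt, yes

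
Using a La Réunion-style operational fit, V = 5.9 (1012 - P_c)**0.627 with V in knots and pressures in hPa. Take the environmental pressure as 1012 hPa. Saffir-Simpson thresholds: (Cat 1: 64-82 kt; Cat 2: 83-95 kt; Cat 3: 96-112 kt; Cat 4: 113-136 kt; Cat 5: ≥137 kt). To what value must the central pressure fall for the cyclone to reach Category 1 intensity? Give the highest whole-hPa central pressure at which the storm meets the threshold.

967 hPa

Category 1 begins at V = 64 kt.
Required ΔP = (64/5.9)^(1/0.627) = 10.847^1.595 ≈ 44.80 hPa.
P_c ≤ 1012 − 44.80 = 967.20, so the highest integer P_c is 967 hPa.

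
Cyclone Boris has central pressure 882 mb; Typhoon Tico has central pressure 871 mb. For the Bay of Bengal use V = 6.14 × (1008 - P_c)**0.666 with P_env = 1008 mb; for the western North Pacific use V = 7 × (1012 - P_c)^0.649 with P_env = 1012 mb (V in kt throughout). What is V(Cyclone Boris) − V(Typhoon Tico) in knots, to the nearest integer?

Cyclone Boris: ΔP = 126; V ≈ 6.14 × 126^0.666 ≈ 153.82 kt.
Typhoon Tico: ΔP = 141; V ≈ 7 × 141^0.649 ≈ 173.76 kt.
Difference ≈ 153.82 − 173.76 = -19.94 → -20 kt.

-20 kt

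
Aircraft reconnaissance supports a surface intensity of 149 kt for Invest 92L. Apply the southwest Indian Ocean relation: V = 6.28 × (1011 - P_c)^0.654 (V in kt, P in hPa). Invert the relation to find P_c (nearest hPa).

884 hPa

ΔP = (V / 6.28)^(1/0.654) = (149/6.28)^1.529.
149/6.28 = 23.726; 23.726^1.529 ≈ 126.70 hPa.
P_c = 1011 − 126.70 = 884.30 ≈ 884 hPa.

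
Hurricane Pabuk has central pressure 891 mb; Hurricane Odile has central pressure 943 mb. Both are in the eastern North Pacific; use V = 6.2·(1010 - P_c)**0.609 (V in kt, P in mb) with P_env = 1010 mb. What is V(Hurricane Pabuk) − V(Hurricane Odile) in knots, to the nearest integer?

Hurricane Pabuk: ΔP = 119; V ≈ 6.2 × 119^0.609 ≈ 113.87 kt.
Hurricane Odile: ΔP = 67; V ≈ 6.2 × 67^0.609 ≈ 80.25 kt.
Difference ≈ 113.87 − 80.25 = 33.62 → 34 kt.

34 kt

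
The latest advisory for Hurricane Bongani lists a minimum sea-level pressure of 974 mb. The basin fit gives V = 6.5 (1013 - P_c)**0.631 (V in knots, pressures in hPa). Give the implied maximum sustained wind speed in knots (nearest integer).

66 kt

ΔP = 1013 − 974 = 39 mb.
39^0.631 ≈ 10.092.
V ≈ 6.5 × 10.092 ≈ 65.6 kt.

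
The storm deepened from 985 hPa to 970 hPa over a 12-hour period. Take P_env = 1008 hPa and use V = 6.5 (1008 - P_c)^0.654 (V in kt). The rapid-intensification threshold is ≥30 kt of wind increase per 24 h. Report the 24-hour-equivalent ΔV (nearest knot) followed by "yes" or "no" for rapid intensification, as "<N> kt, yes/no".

39 kt, yes

V₁: ΔP = 23, V ≈ 6.5 × 23^0.654 ≈ 50.52 kt.
V₂: ΔP = 38, V ≈ 6.5 × 38^0.654 ≈ 70.16 kt.
ΔV over 12 h = 19.64 kt → 24 h equivalent = 19.64 × 24/12 ≈ 39.28 kt.
39 kt ≥ 30 kt ⇒ rapid intensification.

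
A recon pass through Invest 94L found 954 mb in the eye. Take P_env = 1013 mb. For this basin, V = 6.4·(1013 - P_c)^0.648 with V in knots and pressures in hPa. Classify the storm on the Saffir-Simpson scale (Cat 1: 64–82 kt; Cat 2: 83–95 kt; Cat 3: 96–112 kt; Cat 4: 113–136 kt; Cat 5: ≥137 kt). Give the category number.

ΔP = 1013 − 954 = 59 mb.
V ≈ 6.4 × 59^0.648 = 6.4 × 14.04 ≈ 90 kt.
90 kt falls in the Category 2 band.

2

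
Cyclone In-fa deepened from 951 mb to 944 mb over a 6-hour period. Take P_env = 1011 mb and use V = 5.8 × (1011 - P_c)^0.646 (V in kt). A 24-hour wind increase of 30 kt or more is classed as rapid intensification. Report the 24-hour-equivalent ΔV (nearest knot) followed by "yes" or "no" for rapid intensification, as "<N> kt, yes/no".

V₁: ΔP = 60, V ≈ 5.8 × 60^0.646 ≈ 81.68 kt.
V₂: ΔP = 67, V ≈ 5.8 × 67^0.646 ≈ 87.71 kt.
ΔV over 6 h = 6.03 kt → 24 h equivalent = 6.03 × 24/6 ≈ 24.12 kt.
24 kt < 30 kt ⇒ not rapid intensification.

24 kt, no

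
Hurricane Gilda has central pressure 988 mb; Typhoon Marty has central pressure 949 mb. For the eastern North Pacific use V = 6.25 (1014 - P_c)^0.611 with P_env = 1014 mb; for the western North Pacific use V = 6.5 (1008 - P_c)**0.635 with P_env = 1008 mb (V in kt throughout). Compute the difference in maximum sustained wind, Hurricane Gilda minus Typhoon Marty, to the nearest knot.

-41 kt

Hurricane Gilda: ΔP = 26; V ≈ 6.25 × 26^0.611 ≈ 45.75 kt.
Typhoon Marty: ΔP = 59; V ≈ 6.5 × 59^0.635 ≈ 86.58 kt.
Difference ≈ 45.75 − 86.58 = -40.83 → -41 kt.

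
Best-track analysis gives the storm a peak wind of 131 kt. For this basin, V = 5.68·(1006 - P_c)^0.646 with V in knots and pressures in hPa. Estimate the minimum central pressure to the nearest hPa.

877 hPa

ΔP = (V / 5.68)^(1/0.646) = (131/5.68)^1.548.
131/5.68 = 23.063; 23.063^1.548 ≈ 128.76 hPa.
P_c = 1006 − 128.76 = 877.24 ≈ 877 hPa.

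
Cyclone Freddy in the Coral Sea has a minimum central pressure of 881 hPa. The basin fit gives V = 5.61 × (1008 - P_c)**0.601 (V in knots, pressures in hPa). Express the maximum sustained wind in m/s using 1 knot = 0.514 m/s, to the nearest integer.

ΔP = 1008 − 881 = 127 hPa.
V ≈ 5.61 × 127^0.601 = 5.61 × 18.382 ≈ 103.121 kt.
103.121 × 0.514 ≈ 53.00 m/s → 53 m/s.

53 m/s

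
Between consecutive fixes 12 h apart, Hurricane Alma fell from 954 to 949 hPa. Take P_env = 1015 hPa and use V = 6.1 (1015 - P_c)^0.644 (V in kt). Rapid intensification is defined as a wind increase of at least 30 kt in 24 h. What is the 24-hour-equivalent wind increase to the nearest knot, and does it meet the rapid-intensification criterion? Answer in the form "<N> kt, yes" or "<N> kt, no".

9 kt, no

V₁: ΔP = 61, V ≈ 6.1 × 61^0.644 ≈ 86.12 kt.
V₂: ΔP = 66, V ≈ 6.1 × 66^0.644 ≈ 90.60 kt.
ΔV over 12 h = 4.48 kt → 24 h equivalent = 4.48 × 24/12 ≈ 8.96 kt.
9 kt < 30 kt ⇒ not rapid intensification.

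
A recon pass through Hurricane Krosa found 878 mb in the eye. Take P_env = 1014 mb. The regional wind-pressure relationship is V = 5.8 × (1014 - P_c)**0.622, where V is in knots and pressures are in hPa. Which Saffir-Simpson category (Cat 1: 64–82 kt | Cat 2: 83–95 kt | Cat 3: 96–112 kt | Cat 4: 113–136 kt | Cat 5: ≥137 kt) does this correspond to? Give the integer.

4

ΔP = 1014 − 878 = 136 mb.
V ≈ 5.8 × 136^0.622 = 5.8 × 21.24 ≈ 123 kt.
123 kt falls in the Category 4 band.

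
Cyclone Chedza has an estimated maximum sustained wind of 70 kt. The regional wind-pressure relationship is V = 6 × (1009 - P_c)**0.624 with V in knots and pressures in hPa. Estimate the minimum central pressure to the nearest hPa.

ΔP = (V / 6)^(1/0.624) = (70/6)^1.603.
70/6 = 11.667; 11.667^1.603 ≈ 51.27 hPa.
P_c = 1009 − 51.27 = 957.73 ≈ 958 hPa.

958 hPa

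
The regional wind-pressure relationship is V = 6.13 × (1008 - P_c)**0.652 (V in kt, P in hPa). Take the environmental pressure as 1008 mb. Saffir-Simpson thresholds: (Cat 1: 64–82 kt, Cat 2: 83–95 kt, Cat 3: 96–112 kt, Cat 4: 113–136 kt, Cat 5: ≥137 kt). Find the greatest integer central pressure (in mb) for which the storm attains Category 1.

971 mb

Category 1 begins at V = 64 kt.
Required ΔP = (64/6.13)^(1/0.652) = 10.440^1.534 ≈ 36.51 mb.
P_c ≤ 1008 − 36.51 = 971.49, so the highest integer P_c is 971 mb.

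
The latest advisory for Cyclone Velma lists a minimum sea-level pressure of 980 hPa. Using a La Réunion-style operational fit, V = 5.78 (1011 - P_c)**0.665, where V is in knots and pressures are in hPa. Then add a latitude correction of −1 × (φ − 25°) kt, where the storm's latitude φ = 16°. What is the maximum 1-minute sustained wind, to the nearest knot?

66 kt

ΔP = 1011 − 980 = 31 hPa.
31^0.665 ≈ 9.812.
V ≈ 5.78 × 9.812 ≈ 56.7 kt.
Latitude correction: −1 × (16 − 25) = 9 kt.
Corrected V ≈ 65.7 kt → 66 kt.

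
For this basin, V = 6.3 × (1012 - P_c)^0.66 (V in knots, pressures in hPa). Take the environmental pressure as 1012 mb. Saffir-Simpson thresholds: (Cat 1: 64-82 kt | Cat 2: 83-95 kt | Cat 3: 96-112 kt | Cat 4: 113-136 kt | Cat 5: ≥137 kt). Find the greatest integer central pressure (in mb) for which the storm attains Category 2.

962 mb

Category 2 begins at V = 83 kt.
Required ΔP = (83/6.3)^(1/0.66) = 13.175^1.515 ≈ 49.72 mb.
P_c ≤ 1012 − 49.72 = 962.28, so the highest integer P_c is 962 mb.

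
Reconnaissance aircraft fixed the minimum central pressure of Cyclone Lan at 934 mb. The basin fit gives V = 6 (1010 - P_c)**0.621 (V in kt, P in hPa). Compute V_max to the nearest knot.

ΔP = 1010 − 934 = 76 mb.
76^0.621 ≈ 14.723.
V ≈ 6 × 14.723 ≈ 88.3 kt.

88 kt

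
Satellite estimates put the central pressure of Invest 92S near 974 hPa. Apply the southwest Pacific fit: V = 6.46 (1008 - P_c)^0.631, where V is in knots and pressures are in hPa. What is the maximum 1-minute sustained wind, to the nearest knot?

60 kt

ΔP = 1008 − 974 = 34 hPa.
34^0.631 ≈ 9.255.
V ≈ 6.46 × 9.255 ≈ 59.8 kt.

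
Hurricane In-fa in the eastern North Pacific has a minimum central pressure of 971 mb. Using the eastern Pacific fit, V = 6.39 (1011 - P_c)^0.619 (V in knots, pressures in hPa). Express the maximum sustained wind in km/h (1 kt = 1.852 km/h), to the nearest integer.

116 km/h

ΔP = 1011 − 971 = 40 mb.
V ≈ 6.39 × 40^0.619 = 6.39 × 9.810 ≈ 62.687 kt.
62.687 × 1.852 ≈ 116.10 km/h → 116 km/h.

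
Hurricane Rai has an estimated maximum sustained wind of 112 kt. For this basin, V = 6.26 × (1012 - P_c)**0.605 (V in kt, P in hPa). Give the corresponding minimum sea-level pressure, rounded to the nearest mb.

894 mb

ΔP = (V / 6.26)^(1/0.605) = (112/6.26)^1.653.
112/6.26 = 17.891; 17.891^1.653 ≈ 117.62 mb.
P_c = 1012 − 117.62 = 894.38 ≈ 894 mb.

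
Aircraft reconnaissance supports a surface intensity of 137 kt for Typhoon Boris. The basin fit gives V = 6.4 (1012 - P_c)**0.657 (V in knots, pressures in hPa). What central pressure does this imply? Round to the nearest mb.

ΔP = (V / 6.4)^(1/0.657) = (137/6.4)^1.522.
137/6.4 = 21.406; 21.406^1.522 ≈ 105.97 mb.
P_c = 1012 − 105.97 = 906.03 ≈ 906 mb.

906 mb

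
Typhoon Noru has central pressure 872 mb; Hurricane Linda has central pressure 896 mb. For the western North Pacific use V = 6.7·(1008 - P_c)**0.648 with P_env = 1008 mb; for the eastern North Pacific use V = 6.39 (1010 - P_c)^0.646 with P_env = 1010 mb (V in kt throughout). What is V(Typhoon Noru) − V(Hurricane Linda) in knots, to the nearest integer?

Typhoon Noru: ΔP = 136; V ≈ 6.7 × 136^0.648 ≈ 161.66 kt.
Hurricane Linda: ΔP = 114; V ≈ 6.39 × 114^0.646 ≈ 136.23 kt.
Difference ≈ 161.66 − 136.23 = 25.43 → 25 kt.

25 kt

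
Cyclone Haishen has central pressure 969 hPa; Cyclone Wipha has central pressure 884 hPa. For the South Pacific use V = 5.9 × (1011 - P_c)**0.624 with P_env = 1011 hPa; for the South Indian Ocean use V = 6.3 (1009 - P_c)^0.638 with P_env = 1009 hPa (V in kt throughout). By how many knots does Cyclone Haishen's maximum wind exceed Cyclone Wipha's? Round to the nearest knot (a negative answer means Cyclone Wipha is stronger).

-76 kt

Cyclone Haishen: ΔP = 42; V ≈ 5.9 × 42^0.624 ≈ 60.78 kt.
Cyclone Wipha: ΔP = 125; V ≈ 6.3 × 125^0.638 ≈ 137.14 kt.
Difference ≈ 60.78 − 137.14 = -76.36 → -76 kt.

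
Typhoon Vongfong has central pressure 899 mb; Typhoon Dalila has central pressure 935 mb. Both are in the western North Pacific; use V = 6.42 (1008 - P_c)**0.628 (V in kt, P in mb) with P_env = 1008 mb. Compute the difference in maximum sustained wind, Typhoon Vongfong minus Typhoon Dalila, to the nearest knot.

Typhoon Vongfong: ΔP = 109; V ≈ 6.42 × 109^0.628 ≈ 122.19 kt.
Typhoon Dalila: ΔP = 73; V ≈ 6.42 × 73^0.628 ≈ 95.00 kt.
Difference ≈ 122.19 − 95.00 = 27.19 → 27 kt.

27 kt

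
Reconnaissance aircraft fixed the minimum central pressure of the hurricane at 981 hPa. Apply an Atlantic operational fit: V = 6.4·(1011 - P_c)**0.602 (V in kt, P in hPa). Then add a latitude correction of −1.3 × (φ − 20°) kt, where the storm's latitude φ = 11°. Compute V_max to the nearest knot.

ΔP = 1011 − 981 = 30 hPa.
30^0.602 ≈ 7.749.
V ≈ 6.4 × 7.749 ≈ 49.6 kt.
Latitude correction: −1.3 × (11 − 20) = 11.7 kt.
Corrected V ≈ 61.3 kt → 61 kt.

61 kt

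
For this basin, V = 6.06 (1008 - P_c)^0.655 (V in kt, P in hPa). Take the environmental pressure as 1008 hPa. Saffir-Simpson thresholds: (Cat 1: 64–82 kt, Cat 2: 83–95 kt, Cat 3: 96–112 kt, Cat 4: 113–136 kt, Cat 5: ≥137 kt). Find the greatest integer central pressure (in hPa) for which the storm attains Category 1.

Category 1 begins at V = 64 kt.
Required ΔP = (64/6.06)^(1/0.655) = 10.561^1.527 ≈ 36.55 hPa.
P_c ≤ 1008 − 36.55 = 971.45, so the highest integer P_c is 971 hPa.

971 hPa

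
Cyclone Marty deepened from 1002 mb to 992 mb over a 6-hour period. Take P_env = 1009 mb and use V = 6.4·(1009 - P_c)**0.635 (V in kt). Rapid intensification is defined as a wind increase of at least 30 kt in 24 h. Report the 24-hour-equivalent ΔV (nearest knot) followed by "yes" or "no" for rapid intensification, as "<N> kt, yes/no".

67 kt, yes

V₁: ΔP = 7, V ≈ 6.4 × 7^0.635 ≈ 22.02 kt.
V₂: ΔP = 17, V ≈ 6.4 × 17^0.635 ≈ 38.68 kt.
ΔV over 6 h = 16.66 kt → 24 h equivalent = 16.66 × 24/6 ≈ 66.64 kt.
67 kt ≥ 30 kt ⇒ rapid intensification.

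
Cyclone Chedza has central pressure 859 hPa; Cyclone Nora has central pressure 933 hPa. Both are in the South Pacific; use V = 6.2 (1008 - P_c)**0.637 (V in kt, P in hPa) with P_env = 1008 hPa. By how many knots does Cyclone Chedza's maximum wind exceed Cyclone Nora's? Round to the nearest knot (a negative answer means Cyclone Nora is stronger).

Cyclone Chedza: ΔP = 149; V ≈ 6.2 × 149^0.637 ≈ 150.21 kt.
Cyclone Nora: ΔP = 75; V ≈ 6.2 × 75^0.637 ≈ 97.01 kt.
Difference ≈ 150.21 − 97.01 = 53.20 → 53 kt.

53 kt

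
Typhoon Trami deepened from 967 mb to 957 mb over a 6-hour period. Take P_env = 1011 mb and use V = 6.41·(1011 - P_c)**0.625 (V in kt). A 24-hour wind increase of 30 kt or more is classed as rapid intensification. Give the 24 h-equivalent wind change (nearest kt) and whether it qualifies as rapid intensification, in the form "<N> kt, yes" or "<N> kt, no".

V₁: ΔP = 44, V ≈ 6.41 × 44^0.625 ≈ 68.24 kt.
V₂: ΔP = 54, V ≈ 6.41 × 54^0.625 ≈ 77.55 kt.
ΔV over 6 h = 9.31 kt → 24 h equivalent = 9.31 × 24/6 ≈ 37.24 kt.
37 kt ≥ 30 kt ⇒ rapid intensification.

37 kt, yes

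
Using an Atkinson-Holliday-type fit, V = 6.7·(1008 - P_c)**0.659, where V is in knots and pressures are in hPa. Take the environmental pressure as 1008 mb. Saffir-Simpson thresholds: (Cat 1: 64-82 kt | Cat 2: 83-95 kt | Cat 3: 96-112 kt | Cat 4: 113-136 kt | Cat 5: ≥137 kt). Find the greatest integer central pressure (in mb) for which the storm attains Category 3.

Category 3 begins at V = 96 kt.
Required ΔP = (96/6.7)^(1/0.659) = 14.328^1.517 ≈ 56.82 mb.
P_c ≤ 1008 − 56.82 = 951.18, so the highest integer P_c is 951 mb.

951 mb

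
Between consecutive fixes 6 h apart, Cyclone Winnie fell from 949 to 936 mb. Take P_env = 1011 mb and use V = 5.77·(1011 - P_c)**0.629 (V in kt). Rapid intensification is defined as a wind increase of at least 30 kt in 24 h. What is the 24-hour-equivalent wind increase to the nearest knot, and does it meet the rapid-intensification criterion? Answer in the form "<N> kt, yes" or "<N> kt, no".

39 kt, yes

V₁: ΔP = 62, V ≈ 5.77 × 62^0.629 ≈ 77.37 kt.
V₂: ΔP = 75, V ≈ 5.77 × 75^0.629 ≈ 87.21 kt.
ΔV over 6 h = 9.84 kt → 24 h equivalent = 9.84 × 24/6 ≈ 39.36 kt.
39 kt ≥ 30 kt ⇒ rapid intensification.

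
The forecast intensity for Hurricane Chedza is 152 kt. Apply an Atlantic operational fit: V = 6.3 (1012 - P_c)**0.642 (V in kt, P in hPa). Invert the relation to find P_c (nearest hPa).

ΔP = (V / 6.3)^(1/0.642) = (152/6.3)^1.558.
152/6.3 = 24.127; 24.127^1.558 ≈ 142.37 hPa.
P_c = 1012 − 142.37 = 869.63 ≈ 870 hPa.

870 hPa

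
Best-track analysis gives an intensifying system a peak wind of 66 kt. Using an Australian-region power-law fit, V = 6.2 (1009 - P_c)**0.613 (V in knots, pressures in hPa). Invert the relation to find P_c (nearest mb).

ΔP = (V / 6.2)^(1/0.613) = (66/6.2)^1.631.
66/6.2 = 10.645; 10.645^1.631 ≈ 47.38 mb.
P_c = 1009 − 47.38 = 961.62 ≈ 962 mb.

962 mb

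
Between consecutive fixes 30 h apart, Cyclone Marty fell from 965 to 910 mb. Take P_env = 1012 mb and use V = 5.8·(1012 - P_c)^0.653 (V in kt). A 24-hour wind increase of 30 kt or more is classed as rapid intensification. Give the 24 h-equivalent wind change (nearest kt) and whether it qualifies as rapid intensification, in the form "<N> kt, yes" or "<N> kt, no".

V₁: ΔP = 47, V ≈ 5.8 × 47^0.653 ≈ 71.67 kt.
V₂: ΔP = 102, V ≈ 5.8 × 102^0.653 ≈ 118.86 kt.
ΔV over 30 h = 47.19 kt → 24 h equivalent = 47.19 × 24/30 ≈ 37.75 kt.
38 kt ≥ 30 kt ⇒ rapid intensification.

38 kt, yes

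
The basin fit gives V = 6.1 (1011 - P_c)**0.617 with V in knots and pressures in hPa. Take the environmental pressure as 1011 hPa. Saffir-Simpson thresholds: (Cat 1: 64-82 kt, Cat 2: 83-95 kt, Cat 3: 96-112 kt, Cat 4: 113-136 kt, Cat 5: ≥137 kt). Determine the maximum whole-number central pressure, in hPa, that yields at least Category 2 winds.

Category 2 begins at V = 83 kt.
Required ΔP = (83/6.1)^(1/0.617) = 13.607^1.621 ≈ 68.79 hPa.
P_c ≤ 1011 − 68.79 = 942.21, so the highest integer P_c is 942 hPa.

942 hPa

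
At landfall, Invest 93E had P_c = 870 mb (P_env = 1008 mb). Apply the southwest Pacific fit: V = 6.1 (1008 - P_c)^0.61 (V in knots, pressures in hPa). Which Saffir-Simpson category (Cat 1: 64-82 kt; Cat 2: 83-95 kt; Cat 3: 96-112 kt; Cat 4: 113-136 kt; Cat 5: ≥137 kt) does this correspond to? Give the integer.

ΔP = 1008 − 870 = 138 mb.
V ≈ 6.1 × 138^0.61 = 6.1 × 20.20 ≈ 123 kt.
123 kt falls in the Category 4 band.

4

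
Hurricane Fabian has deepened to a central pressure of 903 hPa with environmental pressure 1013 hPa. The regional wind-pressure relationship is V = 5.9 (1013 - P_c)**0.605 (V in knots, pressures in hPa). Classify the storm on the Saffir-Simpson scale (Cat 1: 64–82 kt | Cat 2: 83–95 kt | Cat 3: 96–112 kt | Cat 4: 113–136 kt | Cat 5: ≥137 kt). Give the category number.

3

ΔP = 1013 − 903 = 110 hPa.
V ≈ 5.9 × 110^0.605 = 5.9 × 17.18 ≈ 101 kt.
101 kt falls in the Category 3 band.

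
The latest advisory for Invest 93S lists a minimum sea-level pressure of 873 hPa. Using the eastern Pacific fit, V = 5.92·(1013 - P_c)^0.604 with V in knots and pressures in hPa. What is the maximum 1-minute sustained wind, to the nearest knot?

ΔP = 1013 − 873 = 140 hPa.
140^0.604 ≈ 19.782.
V ≈ 5.92 × 19.782 ≈ 117.1 kt.

117 kt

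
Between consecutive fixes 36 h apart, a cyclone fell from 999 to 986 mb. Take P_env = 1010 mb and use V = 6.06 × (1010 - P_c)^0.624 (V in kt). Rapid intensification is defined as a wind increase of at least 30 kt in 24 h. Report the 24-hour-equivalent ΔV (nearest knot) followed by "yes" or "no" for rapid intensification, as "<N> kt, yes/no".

11 kt, no

V₁: ΔP = 11, V ≈ 6.06 × 11^0.624 ≈ 27.06 kt.
V₂: ΔP = 24, V ≈ 6.06 × 24^0.624 ≈ 44.03 kt.
ΔV over 36 h = 16.97 kt → 24 h equivalent = 16.97 × 24/36 ≈ 11.31 kt.
11 kt < 30 kt ⇒ not rapid intensification.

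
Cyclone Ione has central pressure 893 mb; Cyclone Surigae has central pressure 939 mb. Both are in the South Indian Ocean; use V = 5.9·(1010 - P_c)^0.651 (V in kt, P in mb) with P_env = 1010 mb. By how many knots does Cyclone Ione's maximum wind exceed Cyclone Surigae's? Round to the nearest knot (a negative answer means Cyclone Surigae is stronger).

36 kt

Cyclone Ione: ΔP = 117; V ≈ 5.9 × 117^0.651 ≈ 130.99 kt.
Cyclone Surigae: ΔP = 71; V ≈ 5.9 × 71^0.651 ≈ 94.63 kt.
Difference ≈ 130.99 − 94.63 = 36.36 → 36 kt.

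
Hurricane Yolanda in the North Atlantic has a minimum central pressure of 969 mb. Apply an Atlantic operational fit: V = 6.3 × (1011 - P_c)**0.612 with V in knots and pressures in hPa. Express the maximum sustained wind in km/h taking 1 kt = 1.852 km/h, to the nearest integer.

115 km/h

ΔP = 1011 − 969 = 42 mb.
V ≈ 6.3 × 42^0.612 = 6.3 × 9.850 ≈ 62.054 kt.
62.054 × 1.852 ≈ 114.92 km/h → 115 km/h.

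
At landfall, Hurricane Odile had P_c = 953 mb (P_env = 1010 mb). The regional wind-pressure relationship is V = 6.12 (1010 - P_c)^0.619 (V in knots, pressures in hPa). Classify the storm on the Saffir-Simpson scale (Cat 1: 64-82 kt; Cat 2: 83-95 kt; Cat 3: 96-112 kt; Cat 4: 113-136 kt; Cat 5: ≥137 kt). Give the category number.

ΔP = 1010 − 953 = 57 mb.
V ≈ 6.12 × 57^0.619 = 6.12 × 12.21 ≈ 75 kt.
75 kt falls in the Category 1 band.

1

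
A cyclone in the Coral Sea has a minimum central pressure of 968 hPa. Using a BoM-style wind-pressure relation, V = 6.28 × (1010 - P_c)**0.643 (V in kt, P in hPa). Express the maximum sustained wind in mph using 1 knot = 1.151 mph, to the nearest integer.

80 mph

ΔP = 1010 − 968 = 42 hPa.
V ≈ 6.28 × 42^0.643 = 6.28 × 11.060 ≈ 69.456 kt.
69.456 × 1.151 ≈ 79.94 mph → 80 mph.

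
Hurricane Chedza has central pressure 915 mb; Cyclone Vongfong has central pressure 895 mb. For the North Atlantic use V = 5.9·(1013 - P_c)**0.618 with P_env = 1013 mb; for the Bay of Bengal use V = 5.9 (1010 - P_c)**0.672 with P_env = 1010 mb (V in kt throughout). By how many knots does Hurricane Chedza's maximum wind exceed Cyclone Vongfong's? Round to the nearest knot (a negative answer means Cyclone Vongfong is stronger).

-43 kt

Hurricane Chedza: ΔP = 98; V ≈ 5.9 × 98^0.618 ≈ 100.33 kt.
Cyclone Vongfong: ΔP = 115; V ≈ 5.9 × 115^0.672 ≈ 143.10 kt.
Difference ≈ 100.33 − 143.10 = -42.77 → -43 kt.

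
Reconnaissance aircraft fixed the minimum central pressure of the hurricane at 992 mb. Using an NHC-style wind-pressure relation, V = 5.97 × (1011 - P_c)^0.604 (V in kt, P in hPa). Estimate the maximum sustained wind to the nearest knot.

35 kt

ΔP = 1011 − 992 = 19 mb.
19^0.604 ≈ 5.921.
V ≈ 5.97 × 5.921 ≈ 35.3 kt.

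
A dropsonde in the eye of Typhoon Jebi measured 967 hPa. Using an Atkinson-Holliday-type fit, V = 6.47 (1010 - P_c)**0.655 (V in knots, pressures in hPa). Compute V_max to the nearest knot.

76 kt

ΔP = 1010 − 967 = 43 hPa.
43^0.655 ≈ 11.747.
V ≈ 6.47 × 11.747 ≈ 76.0 kt.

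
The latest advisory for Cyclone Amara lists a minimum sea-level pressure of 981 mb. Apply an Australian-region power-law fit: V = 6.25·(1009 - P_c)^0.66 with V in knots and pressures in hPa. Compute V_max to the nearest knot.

56 kt

ΔP = 1009 − 981 = 28 mb.
28^0.66 ≈ 9.018.
V ≈ 6.25 × 9.018 ≈ 56.4 kt.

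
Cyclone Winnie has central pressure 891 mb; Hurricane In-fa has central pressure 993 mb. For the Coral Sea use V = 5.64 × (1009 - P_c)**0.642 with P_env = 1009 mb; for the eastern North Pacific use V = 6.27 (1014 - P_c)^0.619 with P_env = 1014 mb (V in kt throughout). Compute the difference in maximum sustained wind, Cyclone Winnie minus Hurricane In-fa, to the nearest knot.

79 kt

Cyclone Winnie: ΔP = 118; V ≈ 5.64 × 118^0.642 ≈ 120.62 kt.
Hurricane In-fa: ΔP = 21; V ≈ 6.27 × 21^0.619 ≈ 41.28 kt.
Difference ≈ 120.62 − 41.28 = 79.34 → 79 kt.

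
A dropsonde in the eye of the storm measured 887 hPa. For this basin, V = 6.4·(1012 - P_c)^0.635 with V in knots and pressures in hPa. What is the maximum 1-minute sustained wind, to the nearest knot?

ΔP = 1012 − 887 = 125 hPa.
125^0.635 ≈ 21.455.
V ≈ 6.4 × 21.455 ≈ 137.3 kt.

137 kt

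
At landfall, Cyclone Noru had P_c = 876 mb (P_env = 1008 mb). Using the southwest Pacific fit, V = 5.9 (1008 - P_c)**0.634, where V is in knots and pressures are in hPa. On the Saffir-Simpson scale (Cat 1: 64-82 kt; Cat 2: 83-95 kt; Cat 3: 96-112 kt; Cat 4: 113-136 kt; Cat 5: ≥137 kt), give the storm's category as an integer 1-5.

ΔP = 1008 − 876 = 132 mb.
V ≈ 5.9 × 132^0.634 = 5.9 × 22.10 ≈ 130 kt.
130 kt falls in the Category 4 band.

4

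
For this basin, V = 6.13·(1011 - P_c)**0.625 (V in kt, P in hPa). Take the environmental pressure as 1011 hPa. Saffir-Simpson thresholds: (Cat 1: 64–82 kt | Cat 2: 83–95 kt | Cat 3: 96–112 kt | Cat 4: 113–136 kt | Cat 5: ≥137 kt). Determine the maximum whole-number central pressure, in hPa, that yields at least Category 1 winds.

968 hPa

Category 1 begins at V = 64 kt.
Required ΔP = (64/6.13)^(1/0.625) = 10.440^1.600 ≈ 42.65 hPa.
P_c ≤ 1011 − 42.65 = 968.35, so the highest integer P_c is 968 hPa.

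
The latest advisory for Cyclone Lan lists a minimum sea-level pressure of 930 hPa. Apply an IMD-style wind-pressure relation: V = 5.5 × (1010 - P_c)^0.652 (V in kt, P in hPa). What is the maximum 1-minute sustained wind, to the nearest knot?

ΔP = 1010 − 930 = 80 hPa.
80^0.652 ≈ 17.411.
V ≈ 5.5 × 17.411 ≈ 95.8 kt.

96 kt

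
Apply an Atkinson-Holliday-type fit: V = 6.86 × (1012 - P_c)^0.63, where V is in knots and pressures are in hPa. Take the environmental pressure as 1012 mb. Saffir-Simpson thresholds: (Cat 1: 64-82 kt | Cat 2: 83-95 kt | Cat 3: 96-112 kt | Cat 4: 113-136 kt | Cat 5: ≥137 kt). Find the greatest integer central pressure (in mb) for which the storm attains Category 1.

Category 1 begins at V = 64 kt.
Required ΔP = (64/6.86)^(1/0.63) = 9.329^1.587 ≈ 34.63 mb.
P_c ≤ 1012 − 34.63 = 977.37, so the highest integer P_c is 977 mb.

977 mb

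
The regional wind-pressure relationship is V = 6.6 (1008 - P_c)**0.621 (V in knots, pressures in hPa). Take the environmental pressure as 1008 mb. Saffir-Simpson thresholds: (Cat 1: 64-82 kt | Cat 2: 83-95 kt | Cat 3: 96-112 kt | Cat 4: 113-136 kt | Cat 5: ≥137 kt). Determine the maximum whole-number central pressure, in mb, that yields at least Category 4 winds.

Category 4 begins at V = 113 kt.
Required ΔP = (113/6.6)^(1/0.621) = 17.121^1.610 ≈ 96.91 mb.
P_c ≤ 1008 − 96.91 = 911.09, so the highest integer P_c is 911 mb.

911 mb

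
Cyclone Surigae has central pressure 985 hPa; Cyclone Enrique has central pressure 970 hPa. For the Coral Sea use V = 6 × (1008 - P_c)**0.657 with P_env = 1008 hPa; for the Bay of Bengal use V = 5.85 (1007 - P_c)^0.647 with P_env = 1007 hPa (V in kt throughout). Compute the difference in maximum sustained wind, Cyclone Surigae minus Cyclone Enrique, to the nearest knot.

-13 kt

Cyclone Surigae: ΔP = 23; V ≈ 6 × 23^0.657 ≈ 47.08 kt.
Cyclone Enrique: ΔP = 37; V ≈ 5.85 × 37^0.647 ≈ 60.50 kt.
Difference ≈ 47.08 − 60.50 = -13.42 → -13 kt.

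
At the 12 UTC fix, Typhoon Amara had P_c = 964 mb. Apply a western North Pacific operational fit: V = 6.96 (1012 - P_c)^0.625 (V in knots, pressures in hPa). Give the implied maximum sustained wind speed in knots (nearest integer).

78 kt

ΔP = 1012 − 964 = 48 mb.
48^0.625 ≈ 11.240.
V ≈ 6.96 × 11.240 ≈ 78.2 kt.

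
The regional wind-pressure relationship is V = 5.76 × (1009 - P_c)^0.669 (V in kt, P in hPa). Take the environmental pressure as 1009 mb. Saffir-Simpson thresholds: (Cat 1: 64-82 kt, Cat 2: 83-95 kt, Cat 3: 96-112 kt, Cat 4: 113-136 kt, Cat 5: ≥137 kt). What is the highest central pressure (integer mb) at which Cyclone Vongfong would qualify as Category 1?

Category 1 begins at V = 64 kt.
Required ΔP = (64/5.76)^(1/0.669) = 11.111^1.495 ≈ 36.57 mb.
P_c ≤ 1009 − 36.57 = 972.43, so the highest integer P_c is 972 mb.

972 mb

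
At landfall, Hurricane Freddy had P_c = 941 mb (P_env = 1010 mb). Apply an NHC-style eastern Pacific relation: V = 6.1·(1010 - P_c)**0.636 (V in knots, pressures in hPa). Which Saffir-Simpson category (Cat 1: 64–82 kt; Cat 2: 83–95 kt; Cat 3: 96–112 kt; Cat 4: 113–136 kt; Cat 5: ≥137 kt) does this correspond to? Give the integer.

2

ΔP = 1010 − 941 = 69 mb.
V ≈ 6.1 × 69^0.636 = 6.1 × 14.77 ≈ 90 kt.
90 kt falls in the Category 2 band.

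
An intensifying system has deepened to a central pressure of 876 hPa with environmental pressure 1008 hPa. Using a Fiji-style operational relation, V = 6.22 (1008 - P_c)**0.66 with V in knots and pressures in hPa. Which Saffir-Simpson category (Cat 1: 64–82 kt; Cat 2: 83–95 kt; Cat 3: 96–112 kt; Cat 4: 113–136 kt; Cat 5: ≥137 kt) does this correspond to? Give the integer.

ΔP = 1008 − 876 = 132 hPa.
V ≈ 6.22 × 132^0.66 = 6.22 × 25.09 ≈ 156 kt.
156 kt falls in the Category 5 band.

5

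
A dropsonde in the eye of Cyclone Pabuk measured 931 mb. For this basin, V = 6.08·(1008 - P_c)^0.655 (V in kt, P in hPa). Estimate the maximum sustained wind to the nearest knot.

105 kt

ΔP = 1008 − 931 = 77 mb.
77^0.655 ≈ 17.205.
V ≈ 6.08 × 17.205 ≈ 104.6 kt.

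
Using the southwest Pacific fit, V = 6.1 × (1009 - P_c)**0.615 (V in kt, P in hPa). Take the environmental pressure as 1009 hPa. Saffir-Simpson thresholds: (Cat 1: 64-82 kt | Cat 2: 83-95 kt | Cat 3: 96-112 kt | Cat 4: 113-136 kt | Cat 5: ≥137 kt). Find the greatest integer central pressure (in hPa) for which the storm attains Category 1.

963 hPa

Category 1 begins at V = 64 kt.
Required ΔP = (64/6.1)^(1/0.615) = 10.492^1.626 ≈ 45.70 hPa.
P_c ≤ 1009 − 45.70 = 963.30, so the highest integer P_c is 963 hPa.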